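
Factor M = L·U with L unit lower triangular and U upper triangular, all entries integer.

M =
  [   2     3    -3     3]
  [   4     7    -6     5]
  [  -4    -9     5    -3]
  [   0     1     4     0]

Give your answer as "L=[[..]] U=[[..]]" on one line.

  R1 -= 2·R0 → [0,1,0,-1]
  R2 -= -2·R0 → [0,-3,-1,3]
  R3 -= 0·R0 → [0,1,4,0]
  R2 -= -3·R1 → [0,0,-1,0]
  R3 -= 1·R1 → [0,0,4,1]
  R3 -= -4·R2 → [0,0,0,1]

L=[[1,0,0,0],[2,1,0,0],[-2,-3,1,0],[0,1,-4,1]] U=[[2,3,-3,3],[0,1,0,-1],[0,0,-1,0],[0,0,0,1]]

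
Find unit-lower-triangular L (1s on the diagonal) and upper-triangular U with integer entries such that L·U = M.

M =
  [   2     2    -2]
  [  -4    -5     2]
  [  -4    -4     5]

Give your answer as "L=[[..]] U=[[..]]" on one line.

  row1 -= -2·row0 → [0,-1,-2]
  row2 -= -2·row0 → [0,0,1]
  row2 -= 0·row1 → [0,0,1]

L=[[1,0,0],[-2,1,0],[-2,0,1]] U=[[2,2,-2],[0,-1,-2],[0,0,1]]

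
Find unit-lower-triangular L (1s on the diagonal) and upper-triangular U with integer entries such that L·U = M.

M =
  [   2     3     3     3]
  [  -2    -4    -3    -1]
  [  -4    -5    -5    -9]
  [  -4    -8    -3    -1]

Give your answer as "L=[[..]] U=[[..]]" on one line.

  row1 -= -1·row0 → [0,-1,0,2]
  row2 -= -2·row0 → [0,1,1,-3]
  row3 -= -2·row0 → [0,-2,3,5]
  row2 -= -1·row1 → [0,0,1,-1]
  row3 -= 2·row1 → [0,0,3,1]
  row3 -= 3·row2 → [0,0,0,4]

L=[[1,0,0,0],[-1,1,0,0],[-2,-1,1,0],[-2,2,3,1]] U=[[2,3,3,3],[0,-1,0,2],[0,0,1,-1],[0,0,0,4]]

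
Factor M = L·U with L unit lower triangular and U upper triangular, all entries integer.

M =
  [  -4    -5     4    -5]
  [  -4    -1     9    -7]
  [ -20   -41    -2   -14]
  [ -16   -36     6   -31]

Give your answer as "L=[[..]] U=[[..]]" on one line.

  R1 -= 1·R0 → [0,4,5,-2]
  R2 -= 5·R0 → [0,-16,-22,11]
  R3 -= 4·R0 → [0,-16,-10,-11]
  R2 -= -4·R1 → [0,0,-2,3]
  R3 -= -4·R1 → [0,0,10,-19]
  R3 -= -5·R2 → [0,0,0,-4]

L=[[1,0,0,0],[1,1,0,0],[5,-4,1,0],[4,-4,-5,1]] U=[[-4,-5,4,-5],[0,4,5,-2],[0,0,-2,3],[0,0,0,-4]]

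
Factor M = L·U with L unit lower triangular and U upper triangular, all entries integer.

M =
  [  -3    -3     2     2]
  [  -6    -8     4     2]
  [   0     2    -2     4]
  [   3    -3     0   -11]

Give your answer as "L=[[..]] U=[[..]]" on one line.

L=[[1,0,0,0],[2,1,0,0],[0,-1,1,0],[-1,3,-1,1]] U=[[-3,-3,2,2],[0,-2,0,-2],[0,0,-2,2],[0,0,0,-1]]

  r1 -= 2·r0 → [0,-2,0,-2]
  r2 -= 0·r0 → [0,2,-2,4]
  r3 -= -1·r0 → [0,-6,2,-9]
  r2 -= -1·r1 → [0,0,-2,2]
  r3 -= 3·r1 → [0,0,2,-3]
  r3 -= -1·r2 → [0,0,0,-1]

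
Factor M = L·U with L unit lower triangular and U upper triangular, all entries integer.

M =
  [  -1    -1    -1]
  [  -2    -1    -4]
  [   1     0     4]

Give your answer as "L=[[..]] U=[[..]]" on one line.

L=[[1,0,0],[2,1,0],[-1,-1,1]] U=[[-1,-1,-1],[0,1,-2],[0,0,1]]

  R1 -= 2·R0 → [0,1,-2]
  R2 -= -1·R0 → [0,-1,3]
  R2 -= -1·R1 → [0,0,1]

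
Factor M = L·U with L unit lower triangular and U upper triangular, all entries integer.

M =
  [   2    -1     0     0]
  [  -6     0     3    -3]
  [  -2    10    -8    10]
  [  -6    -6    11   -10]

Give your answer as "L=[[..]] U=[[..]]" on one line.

  row1 -= -3·row0 → [0,-3,3,-3]
  row2 -= -1·row0 → [0,9,-8,10]
  row3 -= -3·row0 → [0,-9,11,-10]
  row2 -= -3·row1 → [0,0,1,1]
  row3 -= 3·row1 → [0,0,2,-1]
  row3 -= 2·row2 → [0,0,0,-3]

L=[[1,0,0,0],[-3,1,0,0],[-1,-3,1,0],[-3,3,2,1]] U=[[2,-1,0,0],[0,-3,3,-3],[0,0,1,1],[0,0,0,-3]]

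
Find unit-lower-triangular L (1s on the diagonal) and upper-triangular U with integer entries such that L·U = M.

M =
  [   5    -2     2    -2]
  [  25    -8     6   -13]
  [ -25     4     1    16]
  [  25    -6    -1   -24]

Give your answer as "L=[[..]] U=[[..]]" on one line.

  row1 -= 5·row0 → [0,2,-4,-3]
  row2 -= -5·row0 → [0,-6,11,6]
  row3 -= 5·row0 → [0,4,-11,-14]
  row2 -= -3·row1 → [0,0,-1,-3]
  row3 -= 2·row1 → [0,0,-3,-8]
  row3 -= 3·row2 → [0,0,0,1]

L=[[1,0,0,0],[5,1,0,0],[-5,-3,1,0],[5,2,3,1]] U=[[5,-2,2,-2],[0,2,-4,-3],[0,0,-1,-3],[0,0,0,1]]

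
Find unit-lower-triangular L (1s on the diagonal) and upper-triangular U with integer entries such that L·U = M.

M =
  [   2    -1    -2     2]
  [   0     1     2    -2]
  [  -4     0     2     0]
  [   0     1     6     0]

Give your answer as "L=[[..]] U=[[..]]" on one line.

  R1 -= 0·R0 → [0,1,2,-2]
  R2 -= -2·R0 → [0,-2,-2,4]
  R3 -= 0·R0 → [0,1,6,0]
  R2 -= -2·R1 → [0,0,2,0]
  R3 -= 1·R1 → [0,0,4,2]
  R3 -= 2·R2 → [0,0,0,2]

L=[[1,0,0,0],[0,1,0,0],[-2,-2,1,0],[0,1,2,1]] U=[[2,-1,-2,2],[0,1,2,-2],[0,0,2,0],[0,0,0,2]]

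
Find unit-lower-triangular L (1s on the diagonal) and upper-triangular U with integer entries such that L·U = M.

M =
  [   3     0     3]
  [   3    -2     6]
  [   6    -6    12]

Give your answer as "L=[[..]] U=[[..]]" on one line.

  row1 -= 1·row0 → [0,-2,3]
  row2 -= 2·row0 → [0,-6,6]
  row2 -= 3·row1 → [0,0,-3]

L=[[1,0,0],[1,1,0],[2,3,1]] U=[[3,0,3],[0,-2,3],[0,0,-3]]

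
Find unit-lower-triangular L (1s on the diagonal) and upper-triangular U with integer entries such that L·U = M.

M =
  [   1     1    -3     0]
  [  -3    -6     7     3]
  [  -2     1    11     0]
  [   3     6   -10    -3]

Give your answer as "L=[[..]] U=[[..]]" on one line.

L=[[1,0,0,0],[-3,1,0,0],[-2,-1,1,0],[3,-1,-1,1]] U=[[1,1,-3,0],[0,-3,-2,3],[0,0,3,3],[0,0,0,3]]

  R1 -= -3·R0 → [0,-3,-2,3]
  R2 -= -2·R0 → [0,3,5,0]
  R3 -= 3·R0 → [0,3,-1,-3]
  R2 -= -1·R1 → [0,0,3,3]
  R3 -= -1·R1 → [0,0,-3,0]
  R3 -= -1·R2 → [0,0,0,3]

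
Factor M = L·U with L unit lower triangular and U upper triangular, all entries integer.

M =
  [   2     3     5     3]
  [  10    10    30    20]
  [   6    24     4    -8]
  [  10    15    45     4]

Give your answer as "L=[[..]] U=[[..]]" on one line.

  r1 -= 5·r0 → [0,-5,5,5]
  r2 -= 3·r0 → [0,15,-11,-17]
  r3 -= 5·r0 → [0,0,20,-11]
  r2 -= -3·r1 → [0,0,4,-2]
  r3 -= 0·r1 → [0,0,20,-11]
  r3 -= 5·r2 → [0,0,0,-1]

L=[[1,0,0,0],[5,1,0,0],[3,-3,1,0],[5,0,5,1]] U=[[2,3,5,3],[0,-5,5,5],[0,0,4,-2],[0,0,0,-1]]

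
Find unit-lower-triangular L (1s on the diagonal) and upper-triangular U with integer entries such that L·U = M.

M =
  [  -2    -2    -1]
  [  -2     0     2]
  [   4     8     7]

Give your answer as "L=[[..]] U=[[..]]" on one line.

L=[[1,0,0],[1,1,0],[-2,2,1]] U=[[-2,-2,-1],[0,2,3],[0,0,-1]]

  r1 -= 1·r0 → [0,2,3]
  r2 -= -2·r0 → [0,4,5]
  r2 -= 2·r1 → [0,0,-1]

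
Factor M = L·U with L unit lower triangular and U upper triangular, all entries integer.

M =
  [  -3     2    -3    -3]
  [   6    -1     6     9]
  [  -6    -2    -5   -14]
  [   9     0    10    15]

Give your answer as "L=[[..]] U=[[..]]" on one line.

  row1 -= -2·row0 → [0,3,0,3]
  row2 -= 2·row0 → [0,-6,1,-8]
  row3 -= -3·row0 → [0,6,1,6]
  row2 -= -2·row1 → [0,0,1,-2]
  row3 -= 2·row1 → [0,0,1,0]
  row3 -= 1·row2 → [0,0,0,2]

L=[[1,0,0,0],[-2,1,0,0],[2,-2,1,0],[-3,2,1,1]] U=[[-3,2,-3,-3],[0,3,0,3],[0,0,1,-2],[0,0,0,2]]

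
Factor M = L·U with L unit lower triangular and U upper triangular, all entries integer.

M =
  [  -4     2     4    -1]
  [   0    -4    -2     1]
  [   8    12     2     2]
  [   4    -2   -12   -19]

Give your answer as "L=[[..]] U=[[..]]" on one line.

L=[[1,0,0,0],[0,1,0,0],[-2,-4,1,0],[-1,0,-4,1]] U=[[-4,2,4,-1],[0,-4,-2,1],[0,0,2,4],[0,0,0,-4]]

  row1 -= 0·row0 → [0,-4,-2,1]
  row2 -= -2·row0 → [0,16,10,0]
  row3 -= -1·row0 → [0,0,-8,-20]
  row2 -= -4·row1 → [0,0,2,4]
  row3 -= 0·row1 → [0,0,-8,-20]
  row3 -= -4·row2 → [0,0,0,-4]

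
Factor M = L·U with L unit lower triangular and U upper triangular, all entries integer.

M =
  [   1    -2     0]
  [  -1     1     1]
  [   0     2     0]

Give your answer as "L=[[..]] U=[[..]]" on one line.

  r1 -= -1·r0 → [0,-1,1]
  r2 -= 0·r0 → [0,2,0]
  r2 -= -2·r1 → [0,0,2]

L=[[1,0,0],[-1,1,0],[0,-2,1]] U=[[1,-2,0],[0,-1,1],[0,0,2]]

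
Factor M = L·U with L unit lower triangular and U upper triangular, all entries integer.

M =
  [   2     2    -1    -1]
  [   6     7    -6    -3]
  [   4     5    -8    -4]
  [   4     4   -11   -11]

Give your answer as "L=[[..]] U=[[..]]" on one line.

L=[[1,0,0,0],[3,1,0,0],[2,1,1,0],[2,0,3,1]] U=[[2,2,-1,-1],[0,1,-3,0],[0,0,-3,-2],[0,0,0,-3]]

  row1 -= 3·row0 → [0,1,-3,0]
  row2 -= 2·row0 → [0,1,-6,-2]
  row3 -= 2·row0 → [0,0,-9,-9]
  row2 -= 1·row1 → [0,0,-3,-2]
  row3 -= 0·row1 → [0,0,-9,-9]
  row3 -= 3·row2 → [0,0,0,-3]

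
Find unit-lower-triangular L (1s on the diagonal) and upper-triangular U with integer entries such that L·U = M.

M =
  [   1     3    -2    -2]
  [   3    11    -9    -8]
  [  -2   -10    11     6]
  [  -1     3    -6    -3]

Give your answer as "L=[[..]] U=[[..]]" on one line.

  r1 -= 3·r0 → [0,2,-3,-2]
  r2 -= -2·r0 → [0,-4,7,2]
  r3 -= -1·r0 → [0,6,-8,-5]
  r2 -= -2·r1 → [0,0,1,-2]
  r3 -= 3·r1 → [0,0,1,1]
  r3 -= 1·r2 → [0,0,0,3]

L=[[1,0,0,0],[3,1,0,0],[-2,-2,1,0],[-1,3,1,1]] U=[[1,3,-2,-2],[0,2,-3,-2],[0,0,1,-2],[0,0,0,3]]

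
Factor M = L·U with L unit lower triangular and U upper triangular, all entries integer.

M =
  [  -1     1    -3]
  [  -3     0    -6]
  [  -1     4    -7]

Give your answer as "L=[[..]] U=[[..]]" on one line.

  row1 -= 3·row0 → [0,-3,3]
  row2 -= 1·row0 → [0,3,-4]
  row2 -= -1·row1 → [0,0,-1]

L=[[1,0,0],[3,1,0],[1,-1,1]] U=[[-1,1,-3],[0,-3,3],[0,0,-1]]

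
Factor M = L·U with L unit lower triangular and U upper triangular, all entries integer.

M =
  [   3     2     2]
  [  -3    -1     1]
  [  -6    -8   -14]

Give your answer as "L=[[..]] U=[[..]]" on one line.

  r1 -= -1·r0 → [0,1,3]
  r2 -= -2·r0 → [0,-4,-10]
  r2 -= -4·r1 → [0,0,2]

L=[[1,0,0],[-1,1,0],[-2,-4,1]] U=[[3,2,2],[0,1,3],[0,0,2]]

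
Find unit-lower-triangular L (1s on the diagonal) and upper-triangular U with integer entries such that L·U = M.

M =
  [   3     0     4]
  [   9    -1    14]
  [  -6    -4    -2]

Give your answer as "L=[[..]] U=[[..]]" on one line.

L=[[1,0,0],[3,1,0],[-2,4,1]] U=[[3,0,4],[0,-1,2],[0,0,-2]]

  R1 -= 3·R0 → [0,-1,2]
  R2 -= -2·R0 → [0,-4,6]
  R2 -= 4·R1 → [0,0,-2]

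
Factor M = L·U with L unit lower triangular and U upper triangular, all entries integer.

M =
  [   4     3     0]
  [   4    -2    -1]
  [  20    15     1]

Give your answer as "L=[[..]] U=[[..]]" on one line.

  row1 -= 1·row0 → [0,-5,-1]
  row2 -= 5·row0 → [0,0,1]
  row2 -= 0·row1 → [0,0,1]

L=[[1,0,0],[1,1,0],[5,0,1]] U=[[4,3,0],[0,-5,-1],[0,0,1]]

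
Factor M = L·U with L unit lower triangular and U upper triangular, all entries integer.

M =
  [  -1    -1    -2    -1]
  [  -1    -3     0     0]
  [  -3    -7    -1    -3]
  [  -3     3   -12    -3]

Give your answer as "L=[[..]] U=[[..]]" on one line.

L=[[1,0,0,0],[1,1,0,0],[3,2,1,0],[3,-3,0,1]] U=[[-1,-1,-2,-1],[0,-2,2,1],[0,0,1,-2],[0,0,0,3]]

  r1 -= 1·r0 → [0,-2,2,1]
  r2 -= 3·r0 → [0,-4,5,0]
  r3 -= 3·r0 → [0,6,-6,0]
  r2 -= 2·r1 → [0,0,1,-2]
  r3 -= -3·r1 → [0,0,0,3]
  r3 -= 0·r2 → [0,0,0,3]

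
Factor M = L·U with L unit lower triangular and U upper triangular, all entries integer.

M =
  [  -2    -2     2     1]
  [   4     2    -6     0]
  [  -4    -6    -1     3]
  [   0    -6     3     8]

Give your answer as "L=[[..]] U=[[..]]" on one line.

L=[[1,0,0,0],[-2,1,0,0],[2,1,1,0],[0,3,-3,1]] U=[[-2,-2,2,1],[0,-2,-2,2],[0,0,-3,-1],[0,0,0,-1]]

  r1 -= -2·r0 → [0,-2,-2,2]
  r2 -= 2·r0 → [0,-2,-5,1]
  r3 -= 0·r0 → [0,-6,3,8]
  r2 -= 1·r1 → [0,0,-3,-1]
  r3 -= 3·r1 → [0,0,9,2]
  r3 -= -3·r2 → [0,0,0,-1]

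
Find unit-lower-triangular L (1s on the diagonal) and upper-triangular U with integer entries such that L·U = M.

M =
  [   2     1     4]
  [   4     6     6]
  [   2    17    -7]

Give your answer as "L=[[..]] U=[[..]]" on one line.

  row1 -= 2·row0 → [0,4,-2]
  row2 -= 1·row0 → [0,16,-11]
  row2 -= 4·row1 → [0,0,-3]

L=[[1,0,0],[2,1,0],[1,4,1]] U=[[2,1,4],[0,4,-2],[0,0,-3]]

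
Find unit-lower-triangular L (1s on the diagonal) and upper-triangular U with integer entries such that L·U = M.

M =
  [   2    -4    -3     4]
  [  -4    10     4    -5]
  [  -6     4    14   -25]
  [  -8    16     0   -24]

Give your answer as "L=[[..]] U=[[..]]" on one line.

  row1 -= -2·row0 → [0,2,-2,3]
  row2 -= -3·row0 → [0,-8,5,-13]
  row3 -= -4·row0 → [0,0,-12,-8]
  row2 -= -4·row1 → [0,0,-3,-1]
  row3 -= 0·row1 → [0,0,-12,-8]
  row3 -= 4·row2 → [0,0,0,-4]

L=[[1,0,0,0],[-2,1,0,0],[-3,-4,1,0],[-4,0,4,1]] U=[[2,-4,-3,4],[0,2,-2,3],[0,0,-3,-1],[0,0,0,-4]]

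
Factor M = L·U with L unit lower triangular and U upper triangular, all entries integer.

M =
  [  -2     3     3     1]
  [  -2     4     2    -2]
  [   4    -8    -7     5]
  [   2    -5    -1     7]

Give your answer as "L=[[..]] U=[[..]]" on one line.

L=[[1,0,0,0],[1,1,0,0],[-2,-2,1,0],[-1,-2,0,1]] U=[[-2,3,3,1],[0,1,-1,-3],[0,0,-3,1],[0,0,0,2]]

  row1 -= 1·row0 → [0,1,-1,-3]
  row2 -= -2·row0 → [0,-2,-1,7]
  row3 -= -1·row0 → [0,-2,2,8]
  row2 -= -2·row1 → [0,0,-3,1]
  row3 -= -2·row1 → [0,0,0,2]
  row3 -= 0·row2 → [0,0,0,2]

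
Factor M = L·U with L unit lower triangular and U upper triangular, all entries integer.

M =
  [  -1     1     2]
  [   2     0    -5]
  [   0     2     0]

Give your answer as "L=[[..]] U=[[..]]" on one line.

  R1 -= -2·R0 → [0,2,-1]
  R2 -= 0·R0 → [0,2,0]
  R2 -= 1·R1 → [0,0,1]

L=[[1,0,0],[-2,1,0],[0,1,1]] U=[[-1,1,2],[0,2,-1],[0,0,1]]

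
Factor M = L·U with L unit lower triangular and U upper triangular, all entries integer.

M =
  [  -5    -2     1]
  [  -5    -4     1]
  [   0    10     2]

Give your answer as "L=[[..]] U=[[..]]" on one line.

L=[[1,0,0],[1,1,0],[0,-5,1]] U=[[-5,-2,1],[0,-2,0],[0,0,2]]

  r1 -= 1·r0 → [0,-2,0]
  r2 -= 0·r0 → [0,10,2]
  r2 -= -5·r1 → [0,0,2]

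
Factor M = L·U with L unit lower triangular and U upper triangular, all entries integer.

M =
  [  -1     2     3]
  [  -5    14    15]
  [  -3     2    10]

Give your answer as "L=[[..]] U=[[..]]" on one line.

  row1 -= 5·row0 → [0,4,0]
  row2 -= 3·row0 → [0,-4,1]
  row2 -= -1·row1 → [0,0,1]

L=[[1,0,0],[5,1,0],[3,-1,1]] U=[[-1,2,3],[0,4,0],[0,0,1]]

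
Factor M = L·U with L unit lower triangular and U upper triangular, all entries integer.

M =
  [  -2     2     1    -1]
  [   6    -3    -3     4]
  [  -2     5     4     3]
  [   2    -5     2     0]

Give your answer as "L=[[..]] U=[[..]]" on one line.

  r1 -= -3·r0 → [0,3,0,1]
  r2 -= 1·r0 → [0,3,3,4]
  r3 -= -1·r0 → [0,-3,3,-1]
  r2 -= 1·r1 → [0,0,3,3]
  r3 -= -1·r1 → [0,0,3,0]
  r3 -= 1·r2 → [0,0,0,-3]

L=[[1,0,0,0],[-3,1,0,0],[1,1,1,0],[-1,-1,1,1]] U=[[-2,2,1,-1],[0,3,0,1],[0,0,3,3],[0,0,0,-3]]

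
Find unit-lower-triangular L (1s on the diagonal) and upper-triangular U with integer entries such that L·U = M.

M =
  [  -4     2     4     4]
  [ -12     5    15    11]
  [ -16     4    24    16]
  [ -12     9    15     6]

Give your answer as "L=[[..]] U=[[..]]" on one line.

  r1 -= 3·r0 → [0,-1,3,-1]
  r2 -= 4·r0 → [0,-4,8,0]
  r3 -= 3·r0 → [0,3,3,-6]
  r2 -= 4·r1 → [0,0,-4,4]
  r3 -= -3·r1 → [0,0,12,-9]
  r3 -= -3·r2 → [0,0,0,3]

L=[[1,0,0,0],[3,1,0,0],[4,4,1,0],[3,-3,-3,1]] U=[[-4,2,4,4],[0,-1,3,-1],[0,0,-4,4],[0,0,0,3]]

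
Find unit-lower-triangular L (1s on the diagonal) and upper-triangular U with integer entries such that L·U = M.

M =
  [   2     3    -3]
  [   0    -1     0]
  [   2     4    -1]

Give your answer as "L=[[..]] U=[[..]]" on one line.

  R1 -= 0·R0 → [0,-1,0]
  R2 -= 1·R0 → [0,1,2]
  R2 -= -1·R1 → [0,0,2]

L=[[1,0,0],[0,1,0],[1,-1,1]] U=[[2,3,-3],[0,-1,0],[0,0,2]]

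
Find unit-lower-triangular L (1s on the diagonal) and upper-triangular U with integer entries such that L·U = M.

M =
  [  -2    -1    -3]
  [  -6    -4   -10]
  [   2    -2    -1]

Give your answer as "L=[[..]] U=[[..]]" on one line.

  R1 -= 3·R0 → [0,-1,-1]
  R2 -= -1·R0 → [0,-3,-4]
  R2 -= 3·R1 → [0,0,-1]

L=[[1,0,0],[3,1,0],[-1,3,1]] U=[[-2,-1,-3],[0,-1,-1],[0,0,-1]]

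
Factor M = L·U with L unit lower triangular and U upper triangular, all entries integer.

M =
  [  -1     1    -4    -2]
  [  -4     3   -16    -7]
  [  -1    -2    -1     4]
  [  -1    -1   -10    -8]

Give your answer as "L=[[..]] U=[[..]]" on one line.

L=[[1,0,0,0],[4,1,0,0],[1,3,1,0],[1,2,-2,1]] U=[[-1,1,-4,-2],[0,-1,0,1],[0,0,3,3],[0,0,0,-2]]

  r1 -= 4·r0 → [0,-1,0,1]
  r2 -= 1·r0 → [0,-3,3,6]
  r3 -= 1·r0 → [0,-2,-6,-6]
  r2 -= 3·r1 → [0,0,3,3]
  r3 -= 2·r1 → [0,0,-6,-8]
  r3 -= -2·r2 → [0,0,0,-2]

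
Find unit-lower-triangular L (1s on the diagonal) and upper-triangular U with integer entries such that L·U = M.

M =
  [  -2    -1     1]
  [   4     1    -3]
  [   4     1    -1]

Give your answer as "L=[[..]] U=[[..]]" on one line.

L=[[1,0,0],[-2,1,0],[-2,1,1]] U=[[-2,-1,1],[0,-1,-1],[0,0,2]]

  row1 -= -2·row0 → [0,-1,-1]
  row2 -= -2·row0 → [0,-1,1]
  row2 -= 1·row1 → [0,0,2]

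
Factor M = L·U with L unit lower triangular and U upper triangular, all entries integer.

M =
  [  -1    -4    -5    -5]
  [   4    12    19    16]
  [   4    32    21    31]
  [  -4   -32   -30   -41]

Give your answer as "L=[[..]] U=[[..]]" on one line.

L=[[1,0,0,0],[-4,1,0,0],[-4,-4,1,0],[4,4,2,1]] U=[[-1,-4,-5,-5],[0,-4,-1,-4],[0,0,-3,-5],[0,0,0,5]]

  row1 -= -4·row0 → [0,-4,-1,-4]
  row2 -= -4·row0 → [0,16,1,11]
  row3 -= 4·row0 → [0,-16,-10,-21]
  row2 -= -4·row1 → [0,0,-3,-5]
  row3 -= 4·row1 → [0,0,-6,-5]
  row3 -= 2·row2 → [0,0,0,5]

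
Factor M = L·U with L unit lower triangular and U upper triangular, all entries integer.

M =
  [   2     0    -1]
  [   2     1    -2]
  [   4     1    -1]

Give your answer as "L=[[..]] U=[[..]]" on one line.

  r1 -= 1·r0 → [0,1,-1]
  r2 -= 2·r0 → [0,1,1]
  r2 -= 1·r1 → [0,0,2]

L=[[1,0,0],[1,1,0],[2,1,1]] U=[[2,0,-1],[0,1,-1],[0,0,2]]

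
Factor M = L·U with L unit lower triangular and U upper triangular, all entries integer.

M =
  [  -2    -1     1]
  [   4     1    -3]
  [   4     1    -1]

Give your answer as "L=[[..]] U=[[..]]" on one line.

  R1 -= -2·R0 → [0,-1,-1]
  R2 -= -2·R0 → [0,-1,1]
  R2 -= 1·R1 → [0,0,2]

L=[[1,0,0],[-2,1,0],[-2,1,1]] U=[[-2,-1,1],[0,-1,-1],[0,0,2]]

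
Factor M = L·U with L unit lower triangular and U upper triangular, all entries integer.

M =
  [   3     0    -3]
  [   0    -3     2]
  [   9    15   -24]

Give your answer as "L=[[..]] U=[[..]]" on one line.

  row1 -= 0·row0 → [0,-3,2]
  row2 -= 3·row0 → [0,15,-15]
  row2 -= -5·row1 → [0,0,-5]

L=[[1,0,0],[0,1,0],[3,-5,1]] U=[[3,0,-3],[0,-3,2],[0,0,-5]]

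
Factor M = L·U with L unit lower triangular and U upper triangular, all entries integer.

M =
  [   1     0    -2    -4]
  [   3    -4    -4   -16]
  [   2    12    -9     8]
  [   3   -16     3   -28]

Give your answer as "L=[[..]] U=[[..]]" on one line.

  r1 -= 3·r0 → [0,-4,2,-4]
  r2 -= 2·r0 → [0,12,-5,16]
  r3 -= 3·r0 → [0,-16,9,-16]
  r2 -= -3·r1 → [0,0,1,4]
  r3 -= 4·r1 → [0,0,1,0]
  r3 -= 1·r2 → [0,0,0,-4]

L=[[1,0,0,0],[3,1,0,0],[2,-3,1,0],[3,4,1,1]] U=[[1,0,-2,-4],[0,-4,2,-4],[0,0,1,4],[0,0,0,-4]]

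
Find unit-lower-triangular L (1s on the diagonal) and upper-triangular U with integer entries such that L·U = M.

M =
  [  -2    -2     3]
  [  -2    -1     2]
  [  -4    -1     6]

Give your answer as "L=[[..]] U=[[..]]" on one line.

  row1 -= 1·row0 → [0,1,-1]
  row2 -= 2·row0 → [0,3,0]
  row2 -= 3·row1 → [0,0,3]

L=[[1,0,0],[1,1,0],[2,3,1]] U=[[-2,-2,3],[0,1,-1],[0,0,3]]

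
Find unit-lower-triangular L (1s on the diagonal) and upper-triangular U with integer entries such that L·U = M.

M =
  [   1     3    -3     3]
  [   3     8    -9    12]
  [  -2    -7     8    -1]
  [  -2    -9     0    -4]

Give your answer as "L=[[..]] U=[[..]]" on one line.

  row1 -= 3·row0 → [0,-1,0,3]
  row2 -= -2·row0 → [0,-1,2,5]
  row3 -= -2·row0 → [0,-3,-6,2]
  row2 -= 1·row1 → [0,0,2,2]
  row3 -= 3·row1 → [0,0,-6,-7]
  row3 -= -3·row2 → [0,0,0,-1]

L=[[1,0,0,0],[3,1,0,0],[-2,1,1,0],[-2,3,-3,1]] U=[[1,3,-3,3],[0,-1,0,3],[0,0,2,2],[0,0,0,-1]]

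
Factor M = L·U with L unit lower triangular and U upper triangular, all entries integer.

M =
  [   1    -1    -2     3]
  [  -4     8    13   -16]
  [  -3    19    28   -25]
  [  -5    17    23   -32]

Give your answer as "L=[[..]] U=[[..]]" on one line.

L=[[1,0,0,0],[-4,1,0,0],[-3,4,1,0],[-5,3,-1,1]] U=[[1,-1,-2,3],[0,4,5,-4],[0,0,2,0],[0,0,0,-5]]

  R1 -= -4·R0 → [0,4,5,-4]
  R2 -= -3·R0 → [0,16,22,-16]
  R3 -= -5·R0 → [0,12,13,-17]
  R2 -= 4·R1 → [0,0,2,0]
  R3 -= 3·R1 → [0,0,-2,-5]
  R3 -= -1·R2 → [0,0,0,-5]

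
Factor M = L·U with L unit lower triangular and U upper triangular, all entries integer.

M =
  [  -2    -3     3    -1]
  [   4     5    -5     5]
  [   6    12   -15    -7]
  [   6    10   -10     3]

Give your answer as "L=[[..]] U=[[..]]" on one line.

L=[[1,0,0,0],[-2,1,0,0],[-3,-3,1,0],[-3,-1,0,1]] U=[[-2,-3,3,-1],[0,-1,1,3],[0,0,-3,-1],[0,0,0,3]]

  row1 -= -2·row0 → [0,-1,1,3]
  row2 -= -3·row0 → [0,3,-6,-10]
  row3 -= -3·row0 → [0,1,-1,0]
  row2 -= -3·row1 → [0,0,-3,-1]
  row3 -= -1·row1 → [0,0,0,3]
  row3 -= 0·row2 → [0,0,0,3]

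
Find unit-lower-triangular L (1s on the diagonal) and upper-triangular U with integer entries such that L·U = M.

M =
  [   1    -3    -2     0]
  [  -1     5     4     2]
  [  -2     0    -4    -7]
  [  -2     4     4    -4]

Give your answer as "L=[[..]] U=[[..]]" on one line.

L=[[1,0,0,0],[-1,1,0,0],[-2,-3,1,0],[-2,-1,-1,1]] U=[[1,-3,-2,0],[0,2,2,2],[0,0,-2,-1],[0,0,0,-3]]

  R1 -= -1·R0 → [0,2,2,2]
  R2 -= -2·R0 → [0,-6,-8,-7]
  R3 -= -2·R0 → [0,-2,0,-4]
  R2 -= -3·R1 → [0,0,-2,-1]
  R3 -= -1·R1 → [0,0,2,-2]
  R3 -= -1·R2 → [0,0,0,-3]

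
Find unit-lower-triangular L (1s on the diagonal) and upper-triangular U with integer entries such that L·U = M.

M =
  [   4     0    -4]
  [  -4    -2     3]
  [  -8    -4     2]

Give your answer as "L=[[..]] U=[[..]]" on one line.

L=[[1,0,0],[-1,1,0],[-2,2,1]] U=[[4,0,-4],[0,-2,-1],[0,0,-4]]

  R1 -= -1·R0 → [0,-2,-1]
  R2 -= -2·R0 → [0,-4,-6]
  R2 -= 2·R1 → [0,0,-4]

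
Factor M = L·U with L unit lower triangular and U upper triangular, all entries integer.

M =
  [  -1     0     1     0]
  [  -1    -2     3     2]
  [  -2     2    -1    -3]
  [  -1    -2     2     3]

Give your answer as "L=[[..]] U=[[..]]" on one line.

L=[[1,0,0,0],[1,1,0,0],[2,-1,1,0],[1,1,1,1]] U=[[-1,0,1,0],[0,-2,2,2],[0,0,-1,-1],[0,0,0,2]]

  row1 -= 1·row0 → [0,-2,2,2]
  row2 -= 2·row0 → [0,2,-3,-3]
  row3 -= 1·row0 → [0,-2,1,3]
  row2 -= -1·row1 → [0,0,-1,-1]
  row3 -= 1·row1 → [0,0,-1,1]
  row3 -= 1·row2 → [0,0,0,2]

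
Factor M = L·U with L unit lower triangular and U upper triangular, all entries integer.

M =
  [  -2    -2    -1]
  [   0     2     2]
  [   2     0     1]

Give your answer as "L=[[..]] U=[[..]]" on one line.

  r1 -= 0·r0 → [0,2,2]
  r2 -= -1·r0 → [0,-2,0]
  r2 -= -1·r1 → [0,0,2]

L=[[1,0,0],[0,1,0],[-1,-1,1]] U=[[-2,-2,-1],[0,2,2],[0,0,2]]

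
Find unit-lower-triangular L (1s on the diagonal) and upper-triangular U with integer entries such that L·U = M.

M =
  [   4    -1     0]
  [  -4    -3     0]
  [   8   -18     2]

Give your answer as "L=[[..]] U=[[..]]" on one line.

  r1 -= -1·r0 → [0,-4,0]
  r2 -= 2·r0 → [0,-16,2]
  r2 -= 4·r1 → [0,0,2]

L=[[1,0,0],[-1,1,0],[2,4,1]] U=[[4,-1,0],[0,-4,0],[0,0,2]]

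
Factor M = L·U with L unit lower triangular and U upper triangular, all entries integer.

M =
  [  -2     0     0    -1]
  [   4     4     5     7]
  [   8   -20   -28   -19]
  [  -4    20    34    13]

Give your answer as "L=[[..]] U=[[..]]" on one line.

L=[[1,0,0,0],[-2,1,0,0],[-4,-5,1,0],[2,5,-3,1]] U=[[-2,0,0,-1],[0,4,5,5],[0,0,-3,2],[0,0,0,-4]]

  R1 -= -2·R0 → [0,4,5,5]
  R2 -= -4·R0 → [0,-20,-28,-23]
  R3 -= 2·R0 → [0,20,34,15]
  R2 -= -5·R1 → [0,0,-3,2]
  R3 -= 5·R1 → [0,0,9,-10]
  R3 -= -3·R2 → [0,0,0,-4]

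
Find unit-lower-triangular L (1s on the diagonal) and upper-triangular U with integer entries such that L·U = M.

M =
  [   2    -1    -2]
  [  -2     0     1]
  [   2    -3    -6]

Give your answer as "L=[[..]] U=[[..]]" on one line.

  R1 -= -1·R0 → [0,-1,-1]
  R2 -= 1·R0 → [0,-2,-4]
  R2 -= 2·R1 → [0,0,-2]

L=[[1,0,0],[-1,1,0],[1,2,1]] U=[[2,-1,-2],[0,-1,-1],[0,0,-2]]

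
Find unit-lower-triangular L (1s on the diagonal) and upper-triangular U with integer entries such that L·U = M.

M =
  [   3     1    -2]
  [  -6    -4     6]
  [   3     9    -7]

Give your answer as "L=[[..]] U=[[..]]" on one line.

  row1 -= -2·row0 → [0,-2,2]
  row2 -= 1·row0 → [0,8,-5]
  row2 -= -4·row1 → [0,0,3]

L=[[1,0,0],[-2,1,0],[1,-4,1]] U=[[3,1,-2],[0,-2,2],[0,0,3]]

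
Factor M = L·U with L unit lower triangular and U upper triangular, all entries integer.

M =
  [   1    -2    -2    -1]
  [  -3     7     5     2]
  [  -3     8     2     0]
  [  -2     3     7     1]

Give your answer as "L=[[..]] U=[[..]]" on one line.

  row1 -= -3·row0 → [0,1,-1,-1]
  row2 -= -3·row0 → [0,2,-4,-3]
  row3 -= -2·row0 → [0,-1,3,-1]
  row2 -= 2·row1 → [0,0,-2,-1]
  row3 -= -1·row1 → [0,0,2,-2]
  row3 -= -1·row2 → [0,0,0,-3]

L=[[1,0,0,0],[-3,1,0,0],[-3,2,1,0],[-2,-1,-1,1]] U=[[1,-2,-2,-1],[0,1,-1,-1],[0,0,-2,-1],[0,0,0,-3]]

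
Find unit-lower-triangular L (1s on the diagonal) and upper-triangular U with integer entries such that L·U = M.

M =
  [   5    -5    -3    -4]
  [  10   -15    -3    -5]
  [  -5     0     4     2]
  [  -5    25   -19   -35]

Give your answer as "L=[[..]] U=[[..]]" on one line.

L=[[1,0,0,0],[2,1,0,0],[-1,1,1,0],[-1,-4,5,1]] U=[[5,-5,-3,-4],[0,-5,3,3],[0,0,-2,-5],[0,0,0,-2]]

  R1 -= 2·R0 → [0,-5,3,3]
  R2 -= -1·R0 → [0,-5,1,-2]
  R3 -= -1·R0 → [0,20,-22,-39]
  R2 -= 1·R1 → [0,0,-2,-5]
  R3 -= -4·R1 → [0,0,-10,-27]
  R3 -= 5·R2 → [0,0,0,-2]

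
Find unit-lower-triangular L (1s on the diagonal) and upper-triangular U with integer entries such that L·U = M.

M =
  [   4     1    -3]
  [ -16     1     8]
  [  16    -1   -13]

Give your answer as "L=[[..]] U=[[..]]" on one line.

  R1 -= -4·R0 → [0,5,-4]
  R2 -= 4·R0 → [0,-5,-1]
  R2 -= -1·R1 → [0,0,-5]

L=[[1,0,0],[-4,1,0],[4,-1,1]] U=[[4,1,-3],[0,5,-4],[0,0,-5]]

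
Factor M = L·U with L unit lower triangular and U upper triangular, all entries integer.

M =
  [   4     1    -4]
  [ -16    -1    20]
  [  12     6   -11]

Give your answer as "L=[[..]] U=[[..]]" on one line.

  R1 -= -4·R0 → [0,3,4]
  R2 -= 3·R0 → [0,3,1]
  R2 -= 1·R1 → [0,0,-3]

L=[[1,0,0],[-4,1,0],[3,1,1]] U=[[4,1,-4],[0,3,4],[0,0,-3]]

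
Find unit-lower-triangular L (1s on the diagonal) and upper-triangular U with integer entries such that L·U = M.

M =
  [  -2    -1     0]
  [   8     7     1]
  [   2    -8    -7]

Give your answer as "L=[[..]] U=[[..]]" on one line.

  R1 -= -4·R0 → [0,3,1]
  R2 -= -1·R0 → [0,-9,-7]
  R2 -= -3·R1 → [0,0,-4]

L=[[1,0,0],[-4,1,0],[-1,-3,1]] U=[[-2,-1,0],[0,3,1],[0,0,-4]]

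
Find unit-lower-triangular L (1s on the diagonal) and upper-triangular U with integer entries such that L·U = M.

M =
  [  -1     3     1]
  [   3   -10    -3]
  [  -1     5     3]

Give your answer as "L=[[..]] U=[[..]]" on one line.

  row1 -= -3·row0 → [0,-1,0]
  row2 -= 1·row0 → [0,2,2]
  row2 -= -2·row1 → [0,0,2]

L=[[1,0,0],[-3,1,0],[1,-2,1]] U=[[-1,3,1],[0,-1,0],[0,0,2]]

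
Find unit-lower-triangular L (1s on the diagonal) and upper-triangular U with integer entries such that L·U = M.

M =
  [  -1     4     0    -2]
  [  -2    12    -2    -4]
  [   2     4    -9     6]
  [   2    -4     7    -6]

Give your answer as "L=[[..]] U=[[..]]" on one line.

  r1 -= 2·r0 → [0,4,-2,0]
  r2 -= -2·r0 → [0,12,-9,2]
  r3 -= -2·r0 → [0,4,7,-10]
  r2 -= 3·r1 → [0,0,-3,2]
  r3 -= 1·r1 → [0,0,9,-10]
  r3 -= -3·r2 → [0,0,0,-4]

L=[[1,0,0,0],[2,1,0,0],[-2,3,1,0],[-2,1,-3,1]] U=[[-1,4,0,-2],[0,4,-2,0],[0,0,-3,2],[0,0,0,-4]]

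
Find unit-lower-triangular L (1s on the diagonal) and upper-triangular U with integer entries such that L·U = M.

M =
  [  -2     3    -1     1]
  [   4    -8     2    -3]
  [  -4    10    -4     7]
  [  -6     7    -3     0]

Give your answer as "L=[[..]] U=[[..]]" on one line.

L=[[1,0,0,0],[-2,1,0,0],[2,-2,1,0],[3,1,0,1]] U=[[-2,3,-1,1],[0,-2,0,-1],[0,0,-2,3],[0,0,0,-2]]

  R1 -= -2·R0 → [0,-2,0,-1]
  R2 -= 2·R0 → [0,4,-2,5]
  R3 -= 3·R0 → [0,-2,0,-3]
  R2 -= -2·R1 → [0,0,-2,3]
  R3 -= 1·R1 → [0,0,0,-2]
  R3 -= 0·R2 → [0,0,0,-2]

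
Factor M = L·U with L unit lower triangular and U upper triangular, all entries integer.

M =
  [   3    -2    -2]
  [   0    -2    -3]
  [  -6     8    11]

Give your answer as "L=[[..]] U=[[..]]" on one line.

  row1 -= 0·row0 → [0,-2,-3]
  row2 -= -2·row0 → [0,4,7]
  row2 -= -2·row1 → [0,0,1]

L=[[1,0,0],[0,1,0],[-2,-2,1]] U=[[3,-2,-2],[0,-2,-3],[0,0,1]]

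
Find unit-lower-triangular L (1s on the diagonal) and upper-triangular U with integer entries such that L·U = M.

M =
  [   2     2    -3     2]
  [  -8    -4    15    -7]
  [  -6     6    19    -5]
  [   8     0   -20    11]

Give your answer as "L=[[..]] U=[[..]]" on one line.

L=[[1,0,0,0],[-4,1,0,0],[-3,3,1,0],[4,-2,-2,1]] U=[[2,2,-3,2],[0,4,3,1],[0,0,1,-2],[0,0,0,1]]

  r1 -= -4·r0 → [0,4,3,1]
  r2 -= -3·r0 → [0,12,10,1]
  r3 -= 4·r0 → [0,-8,-8,3]
  r2 -= 3·r1 → [0,0,1,-2]
  r3 -= -2·r1 → [0,0,-2,5]
  r3 -= -2·r2 → [0,0,0,1]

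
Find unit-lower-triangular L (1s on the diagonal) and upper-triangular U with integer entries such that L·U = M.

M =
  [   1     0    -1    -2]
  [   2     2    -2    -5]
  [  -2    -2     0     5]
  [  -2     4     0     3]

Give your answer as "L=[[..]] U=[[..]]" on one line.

  r1 -= 2·r0 → [0,2,0,-1]
  r2 -= -2·r0 → [0,-2,-2,1]
  r3 -= -2·r0 → [0,4,-2,-1]
  r2 -= -1·r1 → [0,0,-2,0]
  r3 -= 2·r1 → [0,0,-2,1]
  r3 -= 1·r2 → [0,0,0,1]

L=[[1,0,0,0],[2,1,0,0],[-2,-1,1,0],[-2,2,1,1]] U=[[1,0,-1,-2],[0,2,0,-1],[0,0,-2,0],[0,0,0,1]]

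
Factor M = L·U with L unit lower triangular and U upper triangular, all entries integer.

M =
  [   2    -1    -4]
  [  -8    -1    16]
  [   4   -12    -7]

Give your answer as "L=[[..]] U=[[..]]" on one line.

  row1 -= -4·row0 → [0,-5,0]
  row2 -= 2·row0 → [0,-10,1]
  row2 -= 2·row1 → [0,0,1]

L=[[1,0,0],[-4,1,0],[2,2,1]] U=[[2,-1,-4],[0,-5,0],[0,0,1]]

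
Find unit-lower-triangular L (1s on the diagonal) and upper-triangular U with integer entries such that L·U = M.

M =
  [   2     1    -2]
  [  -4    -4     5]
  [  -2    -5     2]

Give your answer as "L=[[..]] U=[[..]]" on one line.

  row1 -= -2·row0 → [0,-2,1]
  row2 -= -1·row0 → [0,-4,0]
  row2 -= 2·row1 → [0,0,-2]

L=[[1,0,0],[-2,1,0],[-1,2,1]] U=[[2,1,-2],[0,-2,1],[0,0,-2]]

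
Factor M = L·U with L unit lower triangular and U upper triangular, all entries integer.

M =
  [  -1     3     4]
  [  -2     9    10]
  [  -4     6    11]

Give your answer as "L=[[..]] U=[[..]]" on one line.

  r1 -= 2·r0 → [0,3,2]
  r2 -= 4·r0 → [0,-6,-5]
  r2 -= -2·r1 → [0,0,-1]

L=[[1,0,0],[2,1,0],[4,-2,1]] U=[[-1,3,4],[0,3,2],[0,0,-1]]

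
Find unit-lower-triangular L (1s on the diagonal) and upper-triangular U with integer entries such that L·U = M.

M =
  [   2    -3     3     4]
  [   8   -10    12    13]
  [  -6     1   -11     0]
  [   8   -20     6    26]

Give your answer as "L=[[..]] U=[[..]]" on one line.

  row1 -= 4·row0 → [0,2,0,-3]
  row2 -= -3·row0 → [0,-8,-2,12]
  row3 -= 4·row0 → [0,-8,-6,10]
  row2 -= -4·row1 → [0,0,-2,0]
  row3 -= -4·row1 → [0,0,-6,-2]
  row3 -= 3·row2 → [0,0,0,-2]

L=[[1,0,0,0],[4,1,0,0],[-3,-4,1,0],[4,-4,3,1]] U=[[2,-3,3,4],[0,2,0,-3],[0,0,-2,0],[0,0,0,-2]]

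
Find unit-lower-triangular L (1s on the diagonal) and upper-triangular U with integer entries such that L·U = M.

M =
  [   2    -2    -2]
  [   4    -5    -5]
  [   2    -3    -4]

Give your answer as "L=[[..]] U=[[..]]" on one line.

L=[[1,0,0],[2,1,0],[1,1,1]] U=[[2,-2,-2],[0,-1,-1],[0,0,-1]]

  r1 -= 2·r0 → [0,-1,-1]
  r2 -= 1·r0 → [0,-1,-2]
  r2 -= 1·r1 → [0,0,-1]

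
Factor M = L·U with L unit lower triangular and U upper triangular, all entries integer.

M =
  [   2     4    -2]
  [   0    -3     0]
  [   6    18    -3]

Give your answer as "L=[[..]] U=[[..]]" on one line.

  R1 -= 0·R0 → [0,-3,0]
  R2 -= 3·R0 → [0,6,3]
  R2 -= -2·R1 → [0,0,3]

L=[[1,0,0],[0,1,0],[3,-2,1]] U=[[2,4,-2],[0,-3,0],[0,0,3]]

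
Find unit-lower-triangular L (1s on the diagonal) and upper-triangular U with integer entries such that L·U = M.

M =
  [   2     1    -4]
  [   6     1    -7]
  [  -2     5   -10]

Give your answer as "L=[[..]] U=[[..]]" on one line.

L=[[1,0,0],[3,1,0],[-1,-3,1]] U=[[2,1,-4],[0,-2,5],[0,0,1]]

  r1 -= 3·r0 → [0,-2,5]
  r2 -= -1·r0 → [0,6,-14]
  r2 -= -3·r1 → [0,0,1]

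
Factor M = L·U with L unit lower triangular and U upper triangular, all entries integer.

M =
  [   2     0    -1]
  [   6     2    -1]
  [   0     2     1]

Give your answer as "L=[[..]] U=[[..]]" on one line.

  R1 -= 3·R0 → [0,2,2]
  R2 -= 0·R0 → [0,2,1]
  R2 -= 1·R1 → [0,0,-1]

L=[[1,0,0],[3,1,0],[0,1,1]] U=[[2,0,-1],[0,2,2],[0,0,-1]]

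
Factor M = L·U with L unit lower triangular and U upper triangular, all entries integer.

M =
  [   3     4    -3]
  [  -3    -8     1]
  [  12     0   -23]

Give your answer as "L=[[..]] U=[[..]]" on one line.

  r1 -= -1·r0 → [0,-4,-2]
  r2 -= 4·r0 → [0,-16,-11]
  r2 -= 4·r1 → [0,0,-3]

L=[[1,0,0],[-1,1,0],[4,4,1]] U=[[3,4,-3],[0,-4,-2],[0,0,-3]]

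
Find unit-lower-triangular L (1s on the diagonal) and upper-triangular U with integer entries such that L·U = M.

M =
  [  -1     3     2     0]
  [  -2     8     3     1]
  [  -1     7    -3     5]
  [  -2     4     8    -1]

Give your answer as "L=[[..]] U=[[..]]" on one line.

L=[[1,0,0,0],[2,1,0,0],[1,2,1,0],[2,-1,-1,1]] U=[[-1,3,2,0],[0,2,-1,1],[0,0,-3,3],[0,0,0,3]]

  R1 -= 2·R0 → [0,2,-1,1]
  R2 -= 1·R0 → [0,4,-5,5]
  R3 -= 2·R0 → [0,-2,4,-1]
  R2 -= 2·R1 → [0,0,-3,3]
  R3 -= -1·R1 → [0,0,3,0]
  R3 -= -1·R2 → [0,0,0,3]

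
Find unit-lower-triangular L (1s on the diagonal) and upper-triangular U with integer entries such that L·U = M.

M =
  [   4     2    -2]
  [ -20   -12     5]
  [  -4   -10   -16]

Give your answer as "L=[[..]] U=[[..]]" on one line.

L=[[1,0,0],[-5,1,0],[-1,4,1]] U=[[4,2,-2],[0,-2,-5],[0,0,2]]

  row1 -= -5·row0 → [0,-2,-5]
  row2 -= -1·row0 → [0,-8,-18]
  row2 -= 4·row1 → [0,0,2]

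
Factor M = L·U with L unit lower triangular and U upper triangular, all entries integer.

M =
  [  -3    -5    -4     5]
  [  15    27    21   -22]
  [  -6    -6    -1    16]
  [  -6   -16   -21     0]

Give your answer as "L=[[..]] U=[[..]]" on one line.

L=[[1,0,0,0],[-5,1,0,0],[2,2,1,0],[2,-3,-2,1]] U=[[-3,-5,-4,5],[0,2,1,3],[0,0,5,0],[0,0,0,-1]]

  row1 -= -5·row0 → [0,2,1,3]
  row2 -= 2·row0 → [0,4,7,6]
  row3 -= 2·row0 → [0,-6,-13,-10]
  row2 -= 2·row1 → [0,0,5,0]
  row3 -= -3·row1 → [0,0,-10,-1]
  row3 -= -2·row2 → [0,0,0,-1]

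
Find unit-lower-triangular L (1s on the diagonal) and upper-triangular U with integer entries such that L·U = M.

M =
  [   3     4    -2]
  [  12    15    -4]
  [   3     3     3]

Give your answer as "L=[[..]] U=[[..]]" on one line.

  row1 -= 4·row0 → [0,-1,4]
  row2 -= 1·row0 → [0,-1,5]
  row2 -= 1·row1 → [0,0,1]

L=[[1,0,0],[4,1,0],[1,1,1]] U=[[3,4,-2],[0,-1,4],[0,0,1]]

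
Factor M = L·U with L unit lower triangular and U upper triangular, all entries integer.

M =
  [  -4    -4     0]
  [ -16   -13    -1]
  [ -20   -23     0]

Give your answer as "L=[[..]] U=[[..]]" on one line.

L=[[1,0,0],[4,1,0],[5,-1,1]] U=[[-4,-4,0],[0,3,-1],[0,0,-1]]

  row1 -= 4·row0 → [0,3,-1]
  row2 -= 5·row0 → [0,-3,0]
  row2 -= -1·row1 → [0,0,-1]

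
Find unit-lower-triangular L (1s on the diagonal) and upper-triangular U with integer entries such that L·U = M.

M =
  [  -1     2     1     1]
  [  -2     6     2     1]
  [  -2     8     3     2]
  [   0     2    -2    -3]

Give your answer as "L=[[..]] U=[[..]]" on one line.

L=[[1,0,0,0],[2,1,0,0],[2,2,1,0],[0,1,-2,1]] U=[[-1,2,1,1],[0,2,0,-1],[0,0,1,2],[0,0,0,2]]

  R1 -= 2·R0 → [0,2,0,-1]
  R2 -= 2·R0 → [0,4,1,0]
  R3 -= 0·R0 → [0,2,-2,-3]
  R2 -= 2·R1 → [0,0,1,2]
  R3 -= 1·R1 → [0,0,-2,-2]
  R3 -= -2·R2 → [0,0,0,2]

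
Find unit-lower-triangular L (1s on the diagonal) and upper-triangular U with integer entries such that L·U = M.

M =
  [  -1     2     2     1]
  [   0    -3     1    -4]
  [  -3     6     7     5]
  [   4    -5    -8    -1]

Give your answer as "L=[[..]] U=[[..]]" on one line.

L=[[1,0,0,0],[0,1,0,0],[3,0,1,0],[-4,-1,1,1]] U=[[-1,2,2,1],[0,-3,1,-4],[0,0,1,2],[0,0,0,-3]]

  row1 -= 0·row0 → [0,-3,1,-4]
  row2 -= 3·row0 → [0,0,1,2]
  row3 -= -4·row0 → [0,3,0,3]
  row2 -= 0·row1 → [0,0,1,2]
  row3 -= -1·row1 → [0,0,1,-1]
  row3 -= 1·row2 → [0,0,0,-3]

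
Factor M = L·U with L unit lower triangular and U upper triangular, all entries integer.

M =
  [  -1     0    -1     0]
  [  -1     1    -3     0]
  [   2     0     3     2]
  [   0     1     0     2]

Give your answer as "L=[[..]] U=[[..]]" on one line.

L=[[1,0,0,0],[1,1,0,0],[-2,0,1,0],[0,1,2,1]] U=[[-1,0,-1,0],[0,1,-2,0],[0,0,1,2],[0,0,0,-2]]

  row1 -= 1·row0 → [0,1,-2,0]
  row2 -= -2·row0 → [0,0,1,2]
  row3 -= 0·row0 → [0,1,0,2]
  row2 -= 0·row1 → [0,0,1,2]
  row3 -= 1·row1 → [0,0,2,2]
  row3 -= 2·row2 → [0,0,0,-2]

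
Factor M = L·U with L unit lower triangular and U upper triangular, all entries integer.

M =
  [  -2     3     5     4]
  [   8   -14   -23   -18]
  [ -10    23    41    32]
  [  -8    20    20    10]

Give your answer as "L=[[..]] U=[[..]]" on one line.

  row1 -= -4·row0 → [0,-2,-3,-2]
  row2 -= 5·row0 → [0,8,16,12]
  row3 -= 4·row0 → [0,8,0,-6]
  row2 -= -4·row1 → [0,0,4,4]
  row3 -= -4·row1 → [0,0,-12,-14]
  row3 -= -3·row2 → [0,0,0,-2]

L=[[1,0,0,0],[-4,1,0,0],[5,-4,1,0],[4,-4,-3,1]] U=[[-2,3,5,4],[0,-2,-3,-2],[0,0,4,4],[0,0,0,-2]]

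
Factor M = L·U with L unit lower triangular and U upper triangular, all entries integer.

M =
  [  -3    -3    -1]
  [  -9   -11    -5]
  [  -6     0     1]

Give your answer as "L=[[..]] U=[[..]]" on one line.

L=[[1,0,0],[3,1,0],[2,-3,1]] U=[[-3,-3,-1],[0,-2,-2],[0,0,-3]]

  row1 -= 3·row0 → [0,-2,-2]
  row2 -= 2·row0 → [0,6,3]
  row2 -= -3·row1 → [0,0,-3]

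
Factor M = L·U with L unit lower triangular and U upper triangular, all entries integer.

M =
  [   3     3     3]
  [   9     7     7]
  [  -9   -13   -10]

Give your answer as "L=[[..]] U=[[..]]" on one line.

  R1 -= 3·R0 → [0,-2,-2]
  R2 -= -3·R0 → [0,-4,-1]
  R2 -= 2·R1 → [0,0,3]

L=[[1,0,0],[3,1,0],[-3,2,1]] U=[[3,3,3],[0,-2,-2],[0,0,3]]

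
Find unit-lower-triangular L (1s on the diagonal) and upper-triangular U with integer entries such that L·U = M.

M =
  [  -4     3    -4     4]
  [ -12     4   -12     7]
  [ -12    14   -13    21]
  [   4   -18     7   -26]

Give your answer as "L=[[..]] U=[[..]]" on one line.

  row1 -= 3·row0 → [0,-5,0,-5]
  row2 -= 3·row0 → [0,5,-1,9]
  row3 -= -1·row0 → [0,-15,3,-22]
  row2 -= -1·row1 → [0,0,-1,4]
  row3 -= 3·row1 → [0,0,3,-7]
  row3 -= -3·row2 → [0,0,0,5]

L=[[1,0,0,0],[3,1,0,0],[3,-1,1,0],[-1,3,-3,1]] U=[[-4,3,-4,4],[0,-5,0,-5],[0,0,-1,4],[0,0,0,5]]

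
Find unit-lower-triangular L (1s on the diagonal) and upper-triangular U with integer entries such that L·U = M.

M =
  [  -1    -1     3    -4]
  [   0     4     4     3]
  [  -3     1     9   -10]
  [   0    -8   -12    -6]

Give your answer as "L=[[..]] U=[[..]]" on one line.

  R1 -= 0·R0 → [0,4,4,3]
  R2 -= 3·R0 → [0,4,0,2]
  R3 -= 0·R0 → [0,-8,-12,-6]
  R2 -= 1·R1 → [0,0,-4,-1]
  R3 -= -2·R1 → [0,0,-4,0]
  R3 -= 1·R2 → [0,0,0,1]

L=[[1,0,0,0],[0,1,0,0],[3,1,1,0],[0,-2,1,1]] U=[[-1,-1,3,-4],[0,4,4,3],[0,0,-4,-1],[0,0,0,1]]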